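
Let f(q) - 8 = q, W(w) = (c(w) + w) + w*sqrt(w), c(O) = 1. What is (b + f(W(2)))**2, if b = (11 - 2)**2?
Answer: 8472 + 368*sqrt(2) ≈ 8992.4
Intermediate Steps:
b = 81 (b = 9**2 = 81)
W(w) = 1 + w + w**(3/2) (W(w) = (1 + w) + w*sqrt(w) = (1 + w) + w**(3/2) = 1 + w + w**(3/2))
f(q) = 8 + q
(b + f(W(2)))**2 = (81 + (8 + (1 + 2 + 2**(3/2))))**2 = (81 + (8 + (1 + 2 + 2*sqrt(2))))**2 = (81 + (8 + (3 + 2*sqrt(2))))**2 = (81 + (11 + 2*sqrt(2)))**2 = (92 + 2*sqrt(2))**2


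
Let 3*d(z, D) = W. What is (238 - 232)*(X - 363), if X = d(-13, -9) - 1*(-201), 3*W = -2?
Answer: -2920/3 ≈ -973.33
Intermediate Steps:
W = -2/3 (W = (1/3)*(-2) = -2/3 ≈ -0.66667)
d(z, D) = -2/9 (d(z, D) = (1/3)*(-2/3) = -2/9)
X = 1807/9 (X = -2/9 - 1*(-201) = -2/9 + 201 = 1807/9 ≈ 200.78)
(238 - 232)*(X - 363) = (238 - 232)*(1807/9 - 363) = 6*(-1460/9) = -2920/3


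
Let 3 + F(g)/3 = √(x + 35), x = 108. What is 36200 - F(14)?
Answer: 36209 - 3*√143 ≈ 36173.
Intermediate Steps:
F(g) = -9 + 3*√143 (F(g) = -9 + 3*√(108 + 35) = -9 + 3*√143)
36200 - F(14) = 36200 - (-9 + 3*√143) = 36200 + (9 - 3*√143) = 36209 - 3*√143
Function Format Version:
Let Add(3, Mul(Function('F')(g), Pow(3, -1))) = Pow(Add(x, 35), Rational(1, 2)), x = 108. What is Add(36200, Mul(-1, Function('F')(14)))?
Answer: Add(36209, Mul(-3, Pow(143, Rational(1, 2)))) ≈ 36173.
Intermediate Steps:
Function('F')(g) = Add(-9, Mul(3, Pow(143, Rational(1, 2)))) (Function('F')(g) = Add(-9, Mul(3, Pow(Add(108, 35), Rational(1, 2)))) = Add(-9, Mul(3, Pow(143, Rational(1, 2)))))
Add(36200, Mul(-1, Function('F')(14))) = Add(36200, Mul(-1, Add(-9, Mul(3, Pow(143, Rational(1, 2)))))) = Add(36200, Add(9, Mul(-3, Pow(143, Rational(1, 2))))) = Add(36209, Mul(-3, Pow(143, Rational(1, 2))))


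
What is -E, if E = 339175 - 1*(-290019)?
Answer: -629194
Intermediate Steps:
E = 629194 (E = 339175 + 290019 = 629194)
-E = -1*629194 = -629194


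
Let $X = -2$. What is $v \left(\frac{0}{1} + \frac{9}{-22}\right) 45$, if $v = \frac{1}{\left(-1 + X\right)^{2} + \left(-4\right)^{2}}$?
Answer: $- \frac{81}{110} \approx -0.73636$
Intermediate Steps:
$v = \frac{1}{25}$ ($v = \frac{1}{\left(-1 - 2\right)^{2} + \left(-4\right)^{2}} = \frac{1}{\left(-3\right)^{2} + 16} = \frac{1}{9 + 16} = \frac{1}{25} \approx 0.04$)
$v \left(\frac{0}{1} + \frac{9}{-22}\right) 45 = \frac{\frac{0}{1} + \frac{9}{-22}}{25} \cdot 45 = \frac{0 \cdot 1 + 9 \left(- \frac{1}{22}\right)}{25} \cdot 45 = \frac{0 - \frac{9}{22}}{25} \cdot 45 = \frac{1}{25} \left(- \frac{9}{22}\right) 45 = \left(- \frac{9}{550}\right) 45 = - \frac{81}{110}$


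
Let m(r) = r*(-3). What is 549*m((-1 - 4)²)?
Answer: -41175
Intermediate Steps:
m(r) = -3*r
549*m((-1 - 4)²) = 549*(-3*(-1 - 4)²) = 549*(-3*(-5)²) = 549*(-3*25) = 549*(-75) = -41175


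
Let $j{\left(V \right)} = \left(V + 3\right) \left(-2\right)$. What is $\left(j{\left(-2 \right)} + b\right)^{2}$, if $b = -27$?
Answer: $841$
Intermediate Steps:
$j{\left(V \right)} = -6 - 2 V$ ($j{\left(V \right)} = \left(3 + V\right) \left(-2\right) = -6 - 2 V$)
$\left(j{\left(-2 \right)} + b\right)^{2} = \left(\left(-6 - -4\right) - 27\right)^{2} = \left(\left(-6 + 4\right) - 27\right)^{2} = \left(-2 - 27\right)^{2} = \left(-29\right)^{2} = 841$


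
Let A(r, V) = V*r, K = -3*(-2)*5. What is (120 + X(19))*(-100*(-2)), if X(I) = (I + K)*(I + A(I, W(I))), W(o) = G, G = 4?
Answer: 955000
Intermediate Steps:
W(o) = 4
K = 30 (K = 6*5 = 30)
X(I) = 5*I*(30 + I) (X(I) = (I + 30)*(I + 4*I) = (30 + I)*(5*I) = 5*I*(30 + I))
(120 + X(19))*(-100*(-2)) = (120 + 5*19*(30 + 19))*(-100*(-2)) = (120 + 5*19*49)*200 = (120 + 4655)*200 = 4775*200 = 955000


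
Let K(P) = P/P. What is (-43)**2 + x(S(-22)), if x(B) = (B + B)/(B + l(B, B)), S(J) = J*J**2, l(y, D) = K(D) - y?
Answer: -19447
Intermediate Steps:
K(P) = 1
l(y, D) = 1 - y
S(J) = J**3
x(B) = 2*B (x(B) = (B + B)/(B + (1 - B)) = (2*B)/1 = (2*B)*1 = 2*B)
(-43)**2 + x(S(-22)) = (-43)**2 + 2*(-22)**3 = 1849 + 2*(-10648) = 1849 - 21296 = -19447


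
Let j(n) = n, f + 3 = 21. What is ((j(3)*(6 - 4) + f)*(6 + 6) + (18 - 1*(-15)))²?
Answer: 103041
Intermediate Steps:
f = 18 (f = -3 + 21 = 18)
((j(3)*(6 - 4) + f)*(6 + 6) + (18 - 1*(-15)))² = ((3*(6 - 4) + 18)*(6 + 6) + (18 - 1*(-15)))² = ((3*2 + 18)*12 + (18 + 15))² = ((6 + 18)*12 + 33)² = (24*12 + 33)² = (288 + 33)² = 321² = 103041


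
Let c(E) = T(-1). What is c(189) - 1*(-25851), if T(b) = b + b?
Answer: 25849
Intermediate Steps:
T(b) = 2*b
c(E) = -2 (c(E) = 2*(-1) = -2)
c(189) - 1*(-25851) = -2 - 1*(-25851) = -2 + 25851 = 25849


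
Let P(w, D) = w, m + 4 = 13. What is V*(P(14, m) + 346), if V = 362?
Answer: 130320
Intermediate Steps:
m = 9 (m = -4 + 13 = 9)
V*(P(14, m) + 346) = 362*(14 + 346) = 362*360 = 130320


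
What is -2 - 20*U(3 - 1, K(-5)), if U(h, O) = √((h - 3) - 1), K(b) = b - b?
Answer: -2 - 20*I*√2 ≈ -2.0 - 28.284*I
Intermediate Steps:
K(b) = 0
U(h, O) = √(-4 + h) (U(h, O) = √((-3 + h) - 1) = √(-4 + h))
-2 - 20*U(3 - 1, K(-5)) = -2 - 20*√(-4 + (3 - 1)) = -2 - 20*√(-4 + 2) = -2 - 20*I*√2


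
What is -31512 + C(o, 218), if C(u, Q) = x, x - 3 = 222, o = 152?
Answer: -31287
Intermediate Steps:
x = 225 (x = 3 + 222 = 225)
C(u, Q) = 225
-31512 + C(o, 218) = -31512 + 225 = -31287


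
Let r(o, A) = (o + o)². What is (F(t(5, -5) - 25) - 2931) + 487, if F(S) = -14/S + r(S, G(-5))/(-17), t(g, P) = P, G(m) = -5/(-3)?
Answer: -677101/255 ≈ -2655.3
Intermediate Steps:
G(m) = 5/3 (G(m) = -5*(-⅓) = 5/3)
r(o, A) = 4*o² (r(o, A) = (2*o)² = 4*o²)
F(S) = -14/S - 4*S²/17 (F(S) = -14/S + (4*S²)/(-17) = -14/S + (4*S²)*(-1/17) = -14/S - 4*S²/17)
(F(t(5, -5) - 25) - 2931) + 487 = (2*(-119 - 2*(-5 - 25)³)/(17*(-5 - 25)) - 2931) + 487 = ((2/17)*(-119 - 2*(-30)³)/(-30) - 2931) + 487 = ((2/17)*(-1/30)*(-119 - 2*(-27000)) - 2931) + 487 = ((2/17)*(-1/30)*(-119 + 54000) - 2931) + 487 = ((2/17)*(-1/30)*53881 - 2931) + 487 = (-53881/255 - 2931) + 487 = -801286/255 + 487 = -677101/255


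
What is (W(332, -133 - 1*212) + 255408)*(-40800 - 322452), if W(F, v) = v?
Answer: -92652144876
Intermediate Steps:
(W(332, -133 - 1*212) + 255408)*(-40800 - 322452) = ((-133 - 1*212) + 255408)*(-40800 - 322452) = ((-133 - 212) + 255408)*(-363252) = (-345 + 255408)*(-363252) = 255063*(-363252) = -92652144876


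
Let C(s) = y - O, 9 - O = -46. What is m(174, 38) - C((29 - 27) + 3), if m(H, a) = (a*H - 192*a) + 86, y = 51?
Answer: -594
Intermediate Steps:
O = 55 (O = 9 - 1*(-46) = 9 + 46 = 55)
C(s) = -4 (C(s) = 51 - 1*55 = 51 - 55 = -4)
m(H, a) = 86 - 192*a + H*a (m(H, a) = (H*a - 192*a) + 86 = (-192*a + H*a) + 86 = 86 - 192*a + H*a)
m(174, 38) - C((29 - 27) + 3) = (86 - 192*38 + 174*38) - 1*(-4) = (86 - 7296 + 6612) + 4 = -598 + 4 = -594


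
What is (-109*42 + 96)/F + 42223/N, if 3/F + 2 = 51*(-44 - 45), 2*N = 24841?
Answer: 168527738060/24841 ≈ 6.7843e+6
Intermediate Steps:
N = 24841/2 (N = (1/2)*24841 = 24841/2 ≈ 12421.)
F = -3/4541 (F = 3/(-2 + 51*(-44 - 45)) = 3/(-2 + 51*(-89)) = 3/(-2 - 4539) = 3/(-4541) = 3*(-1/4541) = -3/4541 ≈ -0.00066065)
(-109*42 + 96)/F + 42223/N = (-109*42 + 96)/(-3/4541) + 42223/(24841/2) = (-4578 + 96)*(-4541/3) + 42223*(2/24841) = -4482*(-4541/3) + 84446/24841 = 6784254 + 84446/24841 = 168527738060/24841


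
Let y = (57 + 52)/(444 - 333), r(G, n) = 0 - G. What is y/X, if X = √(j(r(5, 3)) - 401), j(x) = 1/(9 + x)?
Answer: -218*I*√1603/177933 ≈ -0.049053*I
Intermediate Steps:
r(G, n) = -G
y = 109/111 ≈ 0.98198
X = I*√1603/2 (X = √(1/(9 - 1*5) - 401) = √(1/(9 - 5) - 401) = √(1/4 - 401) = √(¼ - 401) = √(-1603/4) = I*√1603/2 ≈ 20.019*I)
y/X = 109/(111*((I*√1603/2))) = 109*(-2*I*√1603/1603)/111 = -218*I*√1603/177933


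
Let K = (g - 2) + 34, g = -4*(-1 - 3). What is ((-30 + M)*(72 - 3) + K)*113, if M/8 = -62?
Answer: -4095798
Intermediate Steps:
M = -496 (M = 8*(-62) = -496)
g = 16 (g = -4*(-4) = 16)
K = 48 (K = (16 - 2) + 34 = 14 + 34 = 48)
((-30 + M)*(72 - 3) + K)*113 = ((-30 - 496)*(72 - 3) + 48)*113 = (-526*69 + 48)*113 = (-36294 + 48)*113 = -36246*113 = -4095798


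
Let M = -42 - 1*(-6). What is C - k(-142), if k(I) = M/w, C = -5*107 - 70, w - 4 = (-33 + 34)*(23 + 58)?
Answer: -51389/85 ≈ -604.58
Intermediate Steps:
M = -36 (M = -42 + 6 = -36)
w = 85 (w = 4 + (-33 + 34)*(23 + 58) = 4 + 1*81 = 4 + 81 = 85)
C = -605 (C = -535 - 70 = -605)
k(I) = -36/85
C - k(-142) = -605 - 1*(-36/85) = -605 + 36/85 = -51389/85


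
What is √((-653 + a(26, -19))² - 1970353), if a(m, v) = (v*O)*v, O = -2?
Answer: 4*I*√4983 ≈ 282.36*I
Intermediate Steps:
a(m, v) = -2*v² (a(m, v) = (v*(-2))*v = (-2*v)*v = -2*v²)
√((-653 + a(26, -19))² - 1970353) = √((-653 - 2*(-19)²)² - 1970353) = √((-653 - 2*361)² - 1970353) = √((-653 - 722)² - 1970353) = √((-1375)² - 1970353) = √(1890625 - 1970353) = √(-79728) = 4*I*√4983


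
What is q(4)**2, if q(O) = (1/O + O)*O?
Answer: 289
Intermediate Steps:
q(O) = O*(O + 1/O) (q(O) = (O + 1/O)*O = O*(O + 1/O))
q(4)**2 = (1 + 4**2)**2 = (1 + 16)**2 = 17**2 = 289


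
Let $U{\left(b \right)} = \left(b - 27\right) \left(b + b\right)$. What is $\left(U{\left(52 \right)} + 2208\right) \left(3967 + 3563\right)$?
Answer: $36204240$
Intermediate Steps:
$U{\left(b \right)} = 2 b \left(-27 + b\right)$ ($U{\left(b \right)} = \left(-27 + b\right) 2 b = 2 b \left(-27 + b\right)$)
$\left(U{\left(52 \right)} + 2208\right) \left(3967 + 3563\right) = \left(2 \cdot 52 \left(-27 + 52\right) + 2208\right) \left(3967 + 3563\right) = \left(2 \cdot 52 \cdot 25 + 2208\right) 7530 = \left(2600 + 2208\right) 7530 = 4808 \cdot 7530 = 36204240$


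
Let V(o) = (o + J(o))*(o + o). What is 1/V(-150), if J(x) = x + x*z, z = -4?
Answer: -1/90000 ≈ -1.1111e-5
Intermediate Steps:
J(x) = -3*x (J(x) = x + x*(-4) = x - 4*x = -3*x)
V(o) = -4*o**2 (V(o) = (o - 3*o)*(o + o) = (-2*o)*(2*o) = -4*o**2)
1/V(-150) = 1/(-4*(-150)**2) = 1/(-4*22500) = 1/(-90000) = -1/90000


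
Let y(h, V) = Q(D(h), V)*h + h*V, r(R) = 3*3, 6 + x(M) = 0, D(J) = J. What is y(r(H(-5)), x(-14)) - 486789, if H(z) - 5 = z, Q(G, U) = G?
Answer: -486762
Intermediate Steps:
x(M) = -6 (x(M) = -6 + 0 = -6)
H(z) = 5 + z
r(R) = 9
y(h, V) = h² + V*h (y(h, V) = h*h + h*V = h² + V*h)
y(r(H(-5)), x(-14)) - 486789 = 9*(-6 + 9) - 486789 = 9*3 - 486789 = 27 - 486789 = -486762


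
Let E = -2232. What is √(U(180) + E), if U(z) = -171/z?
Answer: I*√223295/10 ≈ 47.254*I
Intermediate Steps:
√(U(180) + E) = √(-171/180 - 2232) = √(-171*1/180 - 2232) = √(-19/20 - 2232) = √(-44659/20) = I*√223295/10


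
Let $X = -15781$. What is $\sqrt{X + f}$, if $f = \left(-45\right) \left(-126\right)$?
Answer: $i \sqrt{10111} \approx 100.55 i$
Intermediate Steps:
$f = 5670$
$\sqrt{X + f} = \sqrt{-15781 + 5670} = \sqrt{-10111} = i \sqrt{10111}$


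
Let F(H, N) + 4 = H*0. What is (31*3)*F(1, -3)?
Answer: -372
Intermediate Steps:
F(H, N) = -4 (F(H, N) = -4 + H*0 = -4 + 0 = -4)
(31*3)*F(1, -3) = (31*3)*(-4) = 93*(-4) = -372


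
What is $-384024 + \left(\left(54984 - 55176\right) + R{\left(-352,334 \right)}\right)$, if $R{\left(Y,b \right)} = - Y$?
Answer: $-383864$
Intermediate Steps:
$-384024 + \left(\left(54984 - 55176\right) + R{\left(-352,334 \right)}\right) = -384024 + \left(\left(54984 - 55176\right) - -352\right) = -384024 + \left(-192 + 352\right) = -384024 + 160 = -383864$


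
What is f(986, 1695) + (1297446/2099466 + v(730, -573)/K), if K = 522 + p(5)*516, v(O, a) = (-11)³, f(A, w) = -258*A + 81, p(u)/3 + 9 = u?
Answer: -56060246526731/220443930 ≈ -2.5431e+5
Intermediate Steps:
p(u) = -27 + 3*u
f(A, w) = 81 - 258*A
v(O, a) = -1331
K = -5670 (K = 522 + (-27 + 3*5)*516 = 522 + (-27 + 15)*516 = 522 - 12*516 = 522 - 6192 = -5670)
f(986, 1695) + (1297446/2099466 + v(730, -573)/K) = (81 - 258*986) + (1297446/2099466 - 1331/(-5670)) = (81 - 254388) + (1297446*(1/2099466) - 1331*(-1/5670)) = -254307 + (216241/349911 + 1331/5670) = -254307 + 187979779/220443930 = -56060246526731/220443930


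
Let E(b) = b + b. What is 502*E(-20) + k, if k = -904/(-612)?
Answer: -3072014/153 ≈ -20079.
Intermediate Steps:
E(b) = 2*b
k = 226/153 (k = -904*(-1/612) = 226/153 ≈ 1.4771)
502*E(-20) + k = 502*(2*(-20)) + 226/153 = 502*(-40) + 226/153 = -20080 + 226/153 = -3072014/153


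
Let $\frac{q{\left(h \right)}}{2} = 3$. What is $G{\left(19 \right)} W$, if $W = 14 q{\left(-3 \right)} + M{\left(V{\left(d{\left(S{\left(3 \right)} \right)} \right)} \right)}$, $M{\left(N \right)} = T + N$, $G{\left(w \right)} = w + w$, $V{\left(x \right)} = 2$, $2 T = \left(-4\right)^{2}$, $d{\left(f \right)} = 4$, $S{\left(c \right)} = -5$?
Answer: $3572$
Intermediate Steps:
$q{\left(h \right)} = 6$ ($q{\left(h \right)} = 2 \cdot 3 = 6$)
$T = 8$ ($T = \frac{\left(-4\right)^{2}}{2} = \frac{1}{2} \cdot 16 = 8$)
$G{\left(w \right)} = 2 w$
$M{\left(N \right)} = 8 + N$
$W = 94$ ($W = 14 \cdot 6 + \left(8 + 2\right) = 84 + 10 = 94$)
$G{\left(19 \right)} W = 2 \cdot 19 \cdot 94 = 38 \cdot 94 = 3572$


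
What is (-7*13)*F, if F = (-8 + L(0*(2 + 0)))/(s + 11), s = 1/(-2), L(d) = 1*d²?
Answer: 208/3 ≈ 69.333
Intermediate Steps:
L(d) = d²
s = -½ ≈ -0.50000
F = -16/21 (F = (-8 + (0*(2 + 0))²)/(-½ + 11) = (-8 + (0*2)²)/(21/2) = (-8 + 0²)*(2/21) = (-8 + 0)*(2/21) = -8*2/21 = -16/21 ≈ -0.76190)
(-7*13)*F = -7*13*(-16/21) = -91*(-16/21) = 208/3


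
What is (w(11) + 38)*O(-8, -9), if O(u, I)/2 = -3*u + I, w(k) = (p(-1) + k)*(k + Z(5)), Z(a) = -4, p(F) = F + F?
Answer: 3030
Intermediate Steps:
p(F) = 2*F
w(k) = (-4 + k)*(-2 + k) (w(k) = (2*(-1) + k)*(k - 4) = (-2 + k)*(-4 + k) = (-4 + k)*(-2 + k))
O(u, I) = -6*u + 2*I (O(u, I) = 2*(-3*u + I) = 2*(I - 3*u) = -6*u + 2*I)
(w(11) + 38)*O(-8, -9) = ((8 + 11**2 - 6*11) + 38)*(-6*(-8) + 2*(-9)) = ((8 + 121 - 66) + 38)*(48 - 18) = (63 + 38)*30 = 101*30 = 3030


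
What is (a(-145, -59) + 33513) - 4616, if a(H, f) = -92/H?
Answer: 4190157/145 ≈ 28898.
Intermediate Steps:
(a(-145, -59) + 33513) - 4616 = (-92/(-145) + 33513) - 4616 = (-92*(-1/145) + 33513) - 4616 = (92/145 + 33513) - 4616 = 4859477/145 - 4616 = 4190157/145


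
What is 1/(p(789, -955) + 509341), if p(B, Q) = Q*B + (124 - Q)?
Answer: -1/243075 ≈ -4.1140e-6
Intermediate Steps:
p(B, Q) = 124 - Q + B*Q (p(B, Q) = B*Q + (124 - Q) = 124 - Q + B*Q)
1/(p(789, -955) + 509341) = 1/((124 - 1*(-955) + 789*(-955)) + 509341) = 1/((124 + 955 - 753495) + 509341) = 1/(-752416 + 509341) = 1/(-243075) = -1/243075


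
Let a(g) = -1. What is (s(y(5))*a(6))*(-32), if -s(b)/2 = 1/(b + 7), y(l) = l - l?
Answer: -64/7 ≈ -9.1429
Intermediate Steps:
y(l) = 0
s(b) = -2/(7 + b) (s(b) = -2/(b + 7) = -2/(7 + b))
(s(y(5))*a(6))*(-32) = (-2/(7 + 0)*(-1))*(-32) = (-2/7*(-1))*(-32) = (-2*1/7*(-1))*(-32) = -2/7*(-1)*(-32) = (2/7)*(-32) = -64/7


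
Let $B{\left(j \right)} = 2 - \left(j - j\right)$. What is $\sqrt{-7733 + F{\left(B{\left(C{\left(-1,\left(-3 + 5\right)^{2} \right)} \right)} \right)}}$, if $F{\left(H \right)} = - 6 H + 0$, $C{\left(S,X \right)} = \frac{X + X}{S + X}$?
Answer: $i \sqrt{7745} \approx 88.006 i$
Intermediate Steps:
$C{\left(S,X \right)} = \frac{2 X}{S + X}$
$B{\left(j \right)} = 2$ ($B{\left(j \right)} = 2 - 0 = 2 + 0 = 2$)
$F{\left(H \right)} = - 6 H$
$\sqrt{-7733 + F{\left(B{\left(C{\left(-1,\left(-3 + 5\right)^{2} \right)} \right)} \right)}} = \sqrt{-7733 - 12} = \sqrt{-7745} = i \sqrt{7745}$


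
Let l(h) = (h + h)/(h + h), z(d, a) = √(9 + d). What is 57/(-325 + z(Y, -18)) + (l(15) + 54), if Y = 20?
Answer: 5789255/105596 - 57*√29/105596 ≈ 54.822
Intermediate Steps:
l(h) = 1 (l(h) = (2*h)/((2*h)) = (2*h)*(1/(2*h)) = 1)
57/(-325 + z(Y, -18)) + (l(15) + 54) = 57/(-325 + √(9 + 20)) + (1 + 54) = 57/(-325 + √29) + 55 = 55 + 57/(-325 + √29)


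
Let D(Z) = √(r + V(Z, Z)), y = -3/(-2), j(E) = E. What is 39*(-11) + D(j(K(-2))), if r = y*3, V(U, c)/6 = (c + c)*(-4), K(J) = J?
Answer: -429 + √402/2 ≈ -418.98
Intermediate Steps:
y = 3/2 (y = -3*(-½) = 3/2 ≈ 1.5000)
V(U, c) = -48*c (V(U, c) = 6*((c + c)*(-4)) = 6*((2*c)*(-4)) = 6*(-8*c) = -48*c)
r = 9/2 (r = (3/2)*3 = 9/2 ≈ 4.5000)
D(Z) = √(9/2 - 48*Z)
39*(-11) + D(j(K(-2))) = 39*(-11) + √(18 - 192*(-2))/2 = -429 + √(18 + 384)/2 = -429 + √402/2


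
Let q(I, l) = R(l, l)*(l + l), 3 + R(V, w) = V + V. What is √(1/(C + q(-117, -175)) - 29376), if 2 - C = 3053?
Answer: I*√426539784292877/120499 ≈ 171.39*I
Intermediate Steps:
C = -3051 (C = 2 - 1*3053 = 2 - 3053 = -3051)
R(V, w) = -3 + 2*V (R(V, w) = -3 + (V + V) = -3 + 2*V)
q(I, l) = 2*l*(-3 + 2*l) (q(I, l) = (-3 + 2*l)*(l + l) = (-3 + 2*l)*(2*l) = 2*l*(-3 + 2*l))
√(1/(C + q(-117, -175)) - 29376) = √(1/(-3051 + 2*(-175)*(-3 + 2*(-175))) - 29376) = √(1/(-3051 + 2*(-175)*(-3 - 350)) - 29376) = √(1/(-3051 + 2*(-175)*(-353)) - 29376) = √(1/(-3051 + 123550) - 29376) = √(1/120499 - 29376) = √(-3539778623/120499) = I*√426539784292877/120499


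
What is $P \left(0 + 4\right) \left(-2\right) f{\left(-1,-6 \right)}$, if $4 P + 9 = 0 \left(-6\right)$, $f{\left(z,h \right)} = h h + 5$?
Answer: $738$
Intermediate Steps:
$f{\left(z,h \right)} = 5 + h^{2}$ ($f{\left(z,h \right)} = h^{2} + 5 = 5 + h^{2}$)
$P = - \frac{9}{4}$ ($P = - \frac{9}{4} + \frac{0 \left(-6\right)}{4} = - \frac{9}{4} + \frac{1}{4} \cdot 0 = - \frac{9}{4} + 0 = - \frac{9}{4} \approx -2.25$)
$P \left(0 + 4\right) \left(-2\right) f{\left(-1,-6 \right)} = - \frac{9 \left(0 + 4\right) \left(-2\right)}{4} \left(5 + \left(-6\right)^{2}\right) = - \frac{9 \cdot 4 \left(-2\right)}{4} \left(5 + 36\right) = \left(- \frac{9}{4}\right) \left(-8\right) 41 = 18 \cdot 41 = 738$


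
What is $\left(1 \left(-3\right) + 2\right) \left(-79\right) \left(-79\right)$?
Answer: $-6241$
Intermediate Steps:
$\left(1 \left(-3\right) + 2\right) \left(-79\right) \left(-79\right) = \left(-3 + 2\right) \left(-79\right) \left(-79\right) = \left(-1\right) \left(-79\right) \left(-79\right) = 79 \left(-79\right) = -6241$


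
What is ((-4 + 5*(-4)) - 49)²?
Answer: 5329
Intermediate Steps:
((-4 + 5*(-4)) - 49)² = ((-4 - 20) - 49)² = (-24 - 49)² = (-73)² = 5329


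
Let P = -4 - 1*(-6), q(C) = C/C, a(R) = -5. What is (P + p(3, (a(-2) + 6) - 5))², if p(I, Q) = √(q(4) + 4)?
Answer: (2 + √5)² ≈ 17.944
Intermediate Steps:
q(C) = 1
p(I, Q) = √5 (p(I, Q) = √(1 + 4) = √5)
P = 2 (P = -4 + 6 = 2)
(P + p(3, (a(-2) + 6) - 5))² = (2 + √5)²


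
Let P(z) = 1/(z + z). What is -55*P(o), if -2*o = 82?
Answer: 55/82 ≈ 0.67073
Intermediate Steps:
o = -41 (o = -½*82 = -41)
P(z) = 1/(2*z)
-55*P(o) = -55/(2*(-41)) = -55*(-1)/(2*41) = -55*(-1/82) = 55/82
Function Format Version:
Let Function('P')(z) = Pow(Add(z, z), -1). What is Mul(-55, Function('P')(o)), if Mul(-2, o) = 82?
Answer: Rational(55, 82) ≈ 0.67073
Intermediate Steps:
o = -41 (o = Mul(Rational(-1, 2), 82) = -41)
Function('P')(z) = Mul(Rational(1, 2), Pow(z, -1)) (Function('P')(z) = Pow(Mul(2, z), -1) = Mul(Rational(1, 2), Pow(z, -1)))
Mul(-55, Function('P')(o)) = Mul(-55, Mul(Rational(1, 2), Pow(-41, -1))) = Mul(-55, Mul(Rational(1, 2), Rational(-1, 41))) = Mul(-55, Rational(-1, 82)) = Rational(55, 82)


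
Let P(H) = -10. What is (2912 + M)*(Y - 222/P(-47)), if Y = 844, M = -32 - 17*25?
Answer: 2126521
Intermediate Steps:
M = -457 (M = -32 - 425 = -457)
(2912 + M)*(Y - 222/P(-47)) = (2912 - 457)*(844 - 222/(-10)) = 2455*(844 - 222*(-⅒)) = 2455*(844 + 111/5) = 2455*(4331/5) = 2126521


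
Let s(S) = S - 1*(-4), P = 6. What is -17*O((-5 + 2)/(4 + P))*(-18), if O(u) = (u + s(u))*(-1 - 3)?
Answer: -20808/5 ≈ -4161.6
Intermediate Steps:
s(S) = 4 + S (s(S) = S + 4 = 4 + S)
O(u) = -16 - 8*u (O(u) = (u + (4 + u))*(-1 - 3) = (4 + 2*u)*(-4) = -16 - 8*u)
-17*O((-5 + 2)/(4 + P))*(-18) = -17*(-16 - 8*(-5 + 2)/(4 + 6))*(-18) = -17*(-16 - (-24)/10)*(-18) = -17*(-16 - 8*(-3/10))*(-18) = -17*(-16 + 12/5)*(-18) = -17*(-68/5)*(-18) = (1156/5)*(-18) = -20808/5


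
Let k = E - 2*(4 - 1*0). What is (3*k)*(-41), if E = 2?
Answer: 738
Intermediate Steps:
k = -6 (k = 2 - 2*(4 - 1*0) = 2 - 2*(4 + 0) = 2 - 2*4 = 2 - 1*8 = 2 - 8 = -6)
(3*k)*(-41) = (3*(-6))*(-41) = -18*(-41) = 738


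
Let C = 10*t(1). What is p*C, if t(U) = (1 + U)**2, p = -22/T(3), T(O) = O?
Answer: -880/3 ≈ -293.33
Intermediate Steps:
p = -22/3 ≈ -7.3333
C = 40 (C = 10*(1 + 1)**2 = 10*2**2 = 10*4 = 40)
p*C = -22/3*40 = -880/3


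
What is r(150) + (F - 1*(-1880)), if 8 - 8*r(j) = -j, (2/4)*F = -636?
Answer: 2511/4 ≈ 627.75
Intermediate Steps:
F = -1272 (F = 2*(-636) = -1272)
r(j) = 1 + j/8 (r(j) = 1 - (-1)*j/8 = 1 + j/8)
r(150) + (F - 1*(-1880)) = (1 + (⅛)*150) + (-1272 - 1*(-1880)) = (1 + 75/4) + (-1272 + 1880) = 79/4 + 608 = 2511/4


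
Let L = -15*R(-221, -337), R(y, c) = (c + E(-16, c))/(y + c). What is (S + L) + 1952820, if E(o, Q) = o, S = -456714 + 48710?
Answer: 287334011/186 ≈ 1.5448e+6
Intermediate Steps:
S = -408004
R(y, c) = (-16 + c)/(c + y) (R(y, c) = (c - 16)/(y + c) = (-16 + c)/(c + y))
L = -1765/186 (L = -15*(-16 - 337)/(-337 - 221) = -15*(-353)/(-558) = -(-5)*(-353)/186 = -15*353/558 = -1765/186 ≈ -9.4892)
(S + L) + 1952820 = (-408004 - 1765/186) + 1952820 = -75890509/186 + 1952820 = 287334011/186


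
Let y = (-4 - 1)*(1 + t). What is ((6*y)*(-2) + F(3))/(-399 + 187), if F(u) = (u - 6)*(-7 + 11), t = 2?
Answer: -42/53 ≈ -0.79245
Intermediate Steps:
F(u) = -24 + 4*u (F(u) = (-6 + u)*4 = -24 + 4*u)
y = -15 (y = (-4 - 1)*(1 + 2) = -5*3 = -15)
((6*y)*(-2) + F(3))/(-399 + 187) = ((6*(-15))*(-2) + (-24 + 4*3))/(-399 + 187) = (-90*(-2) + (-24 + 12))/(-212) = (180 - 12)*(-1/212) = 168*(-1/212) = -42/53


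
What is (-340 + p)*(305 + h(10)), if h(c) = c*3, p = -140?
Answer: -160800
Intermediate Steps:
h(c) = 3*c
(-340 + p)*(305 + h(10)) = (-340 - 140)*(305 + 3*10) = -480*(305 + 30) = -480*335 = -160800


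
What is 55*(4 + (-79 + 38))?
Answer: -2035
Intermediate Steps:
55*(4 + (-79 + 38)) = 55*(4 - 41) = 55*(-37) = -2035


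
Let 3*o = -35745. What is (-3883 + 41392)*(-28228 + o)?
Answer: -1505723787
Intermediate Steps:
o = -11915 (o = (1/3)*(-35745) = -11915)
(-3883 + 41392)*(-28228 + o) = (-3883 + 41392)*(-28228 - 11915) = 37509*(-40143) = -1505723787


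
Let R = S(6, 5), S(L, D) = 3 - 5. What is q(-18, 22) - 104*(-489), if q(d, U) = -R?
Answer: 50858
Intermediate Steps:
S(L, D) = -2
R = -2
q(d, U) = 2 (q(d, U) = -1*(-2) = 2)
q(-18, 22) - 104*(-489) = 2 - 104*(-489) = 2 + 50856 = 50858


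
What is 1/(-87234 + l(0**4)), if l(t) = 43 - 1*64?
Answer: -1/87255 ≈ -1.1461e-5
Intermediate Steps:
l(t) = -21 (l(t) = 43 - 64 = -21)
1/(-87234 + l(0**4)) = 1/(-87234 - 21) = 1/(-87255) = -1/87255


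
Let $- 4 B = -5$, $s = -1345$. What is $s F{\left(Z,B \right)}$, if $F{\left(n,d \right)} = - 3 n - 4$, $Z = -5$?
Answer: $-14795$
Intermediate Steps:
$B = \frac{5}{4}$ ($B = \left(- \frac{1}{4}\right) \left(-5\right) = \frac{5}{4} \approx 1.25$)
$F{\left(n,d \right)} = -4 - 3 n$
$s F{\left(Z,B \right)} = - 1345 \left(-4 - -15\right) = - 1345 \left(-4 + 15\right) = \left(-1345\right) 11 = -14795$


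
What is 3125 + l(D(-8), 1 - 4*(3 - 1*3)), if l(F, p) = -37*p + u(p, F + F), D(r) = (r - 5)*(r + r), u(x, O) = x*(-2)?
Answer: 3086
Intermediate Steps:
u(x, O) = -2*x
D(r) = 2*r*(-5 + r) (D(r) = (-5 + r)*(2*r) = 2*r*(-5 + r))
l(F, p) = -39*p (l(F, p) = -37*p - 2*p = -39*p)
3125 + l(D(-8), 1 - 4*(3 - 1*3)) = 3125 - 39*(1 - 4*(3 - 1*3)) = 3125 - 39*(1 - 4*(3 - 3)) = 3125 - 39*(1 - 4*0) = 3125 - 39*(1 + 0) = 3125 - 39*1 = 3125 - 39 = 3086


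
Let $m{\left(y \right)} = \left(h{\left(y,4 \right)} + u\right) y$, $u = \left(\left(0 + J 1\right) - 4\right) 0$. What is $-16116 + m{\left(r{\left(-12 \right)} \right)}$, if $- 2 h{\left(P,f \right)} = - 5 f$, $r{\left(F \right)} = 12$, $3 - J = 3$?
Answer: $-15996$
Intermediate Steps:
$J = 0$ ($J = 3 - 3 = 0$)
$h{\left(P,f \right)} = \frac{5 f}{2}$ ($h{\left(P,f \right)} = - \frac{\left(-5\right) f}{2} = \frac{5 f}{2}$)
$u = 0$ ($u = \left(\left(0 + 0 \cdot 1\right) - 4\right) 0 = \left(\left(0 + 0\right) - 4\right) 0 = \left(0 - 4\right) 0 = \left(-4\right) 0 = 0$)
$m{\left(y \right)} = 10 y$ ($m{\left(y \right)} = \left(\frac{5}{2} \cdot 4 + 0\right) y = \left(10 + 0\right) y = 10 y$)
$-16116 + m{\left(r{\left(-12 \right)} \right)} = -16116 + 10 \cdot 12 = -16116 + 120 = -15996$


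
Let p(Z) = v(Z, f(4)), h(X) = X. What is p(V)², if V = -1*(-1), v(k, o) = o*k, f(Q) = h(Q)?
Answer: 16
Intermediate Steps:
f(Q) = Q
v(k, o) = k*o
V = 1
p(Z) = 4*Z (p(Z) = Z*4 = 4*Z)
p(V)² = (4*1)² = 4² = 16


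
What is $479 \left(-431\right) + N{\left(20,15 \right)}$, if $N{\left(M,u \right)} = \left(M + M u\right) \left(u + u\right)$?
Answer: $-196849$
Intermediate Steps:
$N{\left(M,u \right)} = 2 u \left(M + M u\right)$ ($N{\left(M,u \right)} = \left(M + M u\right) 2 u = 2 u \left(M + M u\right)$)
$479 \left(-431\right) + N{\left(20,15 \right)} = 479 \left(-431\right) + 2 \cdot 20 \cdot 15 \left(1 + 15\right) = -206449 + 2 \cdot 20 \cdot 15 \cdot 16 = -206449 + 9600 = -196849$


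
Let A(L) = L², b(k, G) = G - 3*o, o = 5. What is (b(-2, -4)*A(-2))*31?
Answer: -2356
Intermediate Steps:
b(k, G) = -15 + G (b(k, G) = G - 3*5 = G - 15 = -15 + G)
(b(-2, -4)*A(-2))*31 = ((-15 - 4)*(-2)²)*31 = -19*4*31 = -76*31 = -2356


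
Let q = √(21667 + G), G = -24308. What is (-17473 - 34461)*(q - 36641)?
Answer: 1902913694 - 51934*I*√2641 ≈ 1.9029e+9 - 2.6689e+6*I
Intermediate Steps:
q = I*√2641 (q = √(21667 - 24308) = √(-2641) = I*√2641 ≈ 51.391*I)
(-17473 - 34461)*(q - 36641) = (-17473 - 34461)*(I*√2641 - 36641) = -51934*(-36641 + I*√2641) = 1902913694 - 51934*I*√2641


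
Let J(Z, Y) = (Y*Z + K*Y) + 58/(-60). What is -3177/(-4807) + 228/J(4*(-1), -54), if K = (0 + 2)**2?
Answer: -32787747/139403 ≈ -235.20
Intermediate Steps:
K = 4 (K = 2**2 = 4)
J(Z, Y) = -29/30 + 4*Y + Y*Z (J(Z, Y) = (Y*Z + 4*Y) + 58/(-60) = (4*Y + Y*Z) + 58*(-1/60) = (4*Y + Y*Z) - 29/30 = -29/30 + 4*Y + Y*Z)
-3177/(-4807) + 228/J(4*(-1), -54) = -3177/(-4807) + 228/(-29/30 + 4*(-54) - 216*(-1)) = -3177*(-1/4807) + 228/(-29/30 - 216 - 54*(-4)) = 3177/4807 + 228/(-29/30 - 216 + 216) = 3177/4807 + 228/(-29/30) = 3177/4807 + 228*(-30/29) = 3177/4807 - 6840/29 = -32787747/139403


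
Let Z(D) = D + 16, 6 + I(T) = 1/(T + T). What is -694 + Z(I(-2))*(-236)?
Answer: -2995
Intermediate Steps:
I(T) = -6 + 1/(2*T) (I(T) = -6 + 1/(T + T) = -6 + 1/(2*T))
Z(D) = 16 + D
-694 + Z(I(-2))*(-236) = -694 + (16 + (-6 + (½)/(-2)))*(-236) = -694 + (16 + (-6 + (½)*(-½)))*(-236) = -694 + (16 + (-6 - ¼))*(-236) = -694 + (16 - 25/4)*(-236) = -694 + (39/4)*(-236) = -694 - 2301 = -2995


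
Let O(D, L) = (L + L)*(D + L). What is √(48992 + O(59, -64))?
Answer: 4*√3102 ≈ 222.78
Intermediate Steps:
O(D, L) = 2*L*(D + L) (O(D, L) = (2*L)*(D + L) = 2*L*(D + L))
√(48992 + O(59, -64)) = √(48992 + 2*(-64)*(59 - 64)) = √(48992 + 2*(-64)*(-5)) = √(48992 + 640) = √49632 = 4*√3102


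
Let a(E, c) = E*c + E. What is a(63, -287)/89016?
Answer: -3003/14836 ≈ -0.20241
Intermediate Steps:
a(E, c) = E + E*c
a(63, -287)/89016 = (63*(1 - 287))/89016 = (63*(-286))*(1/89016) = -18018*1/89016 = -3003/14836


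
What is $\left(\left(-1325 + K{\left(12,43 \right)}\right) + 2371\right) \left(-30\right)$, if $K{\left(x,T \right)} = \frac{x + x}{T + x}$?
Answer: $- \frac{345324}{11} \approx -31393.0$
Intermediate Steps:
$K{\left(x,T \right)} = \frac{2 x}{T + x}$
$\left(\left(-1325 + K{\left(12,43 \right)}\right) + 2371\right) \left(-30\right) = \left(\left(-1325 + 2 \cdot 12 \frac{1}{43 + 12}\right) + 2371\right) \left(-30\right) = \left(\left(-1325 + 2 \cdot 12 \cdot \frac{1}{55}\right) + 2371\right) \left(-30\right) = \left(\left(-1325 + \frac{24}{55}\right) + 2371\right) \left(-30\right) = \left(- \frac{72851}{55} + 2371\right) \left(-30\right) = \frac{57554}{55} \left(-30\right) = - \frac{345324}{11}$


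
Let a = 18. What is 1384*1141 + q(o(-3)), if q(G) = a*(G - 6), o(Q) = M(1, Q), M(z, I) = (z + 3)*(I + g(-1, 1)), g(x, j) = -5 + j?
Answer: 1578532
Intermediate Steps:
M(z, I) = (-4 + I)*(3 + z) (M(z, I) = (z + 3)*(I + (-5 + 1)) = (3 + z)*(I - 4) = (3 + z)*(-4 + I) = (-4 + I)*(3 + z))
o(Q) = -16 + 4*Q (o(Q) = -12 - 4*1 + 3*Q + Q*1 = -12 - 4 + 3*Q + Q = -16 + 4*Q)
q(G) = -108 + 18*G (q(G) = 18*(G - 6) = 18*(-6 + G) = -108 + 18*G)
1384*1141 + q(o(-3)) = 1384*1141 + (-108 + 18*(-16 + 4*(-3))) = 1579144 + (-108 + 18*(-16 - 12)) = 1579144 + (-108 + 18*(-28)) = 1579144 + (-108 - 504) = 1579144 - 612 = 1578532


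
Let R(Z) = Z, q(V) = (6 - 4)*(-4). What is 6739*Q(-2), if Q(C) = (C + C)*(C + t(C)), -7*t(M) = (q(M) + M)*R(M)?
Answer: 916504/7 ≈ 1.3093e+5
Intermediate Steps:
q(V) = -8 (q(V) = 2*(-4) = -8)
t(M) = -M*(-8 + M)/7 (t(M) = -(-8 + M)*M/7 = -M*(-8 + M)/7)
Q(C) = 2*C*(C + C*(8 - C)/7) (Q(C) = (C + C)*(C + C*(8 - C)/7) = (2*C)*(C + C*(8 - C)/7) = 2*C*(C + C*(8 - C)/7))
6739*Q(-2) = 6739*((2/7)*(-2)²*(15 - 1*(-2))) = 6739*((2/7)*4*(15 + 2)) = 6739*((2/7)*4*17) = 6739*(136/7) = 916504/7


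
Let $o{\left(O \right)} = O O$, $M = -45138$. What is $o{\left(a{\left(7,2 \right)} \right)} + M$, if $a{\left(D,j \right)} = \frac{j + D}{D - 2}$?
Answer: $- \frac{1128369}{25} \approx -45135.0$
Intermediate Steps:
$a{\left(D,j \right)} = \frac{D + j}{-2 + D}$
$o{\left(O \right)} = O^{2}$
$o{\left(a{\left(7,2 \right)} \right)} + M = \left(\frac{7 + 2}{-2 + 7}\right)^{2} - 45138 = \left(\frac{1}{5} \cdot 9\right)^{2} - 45138 = \left(\frac{9}{5}\right)^{2} - 45138 = \frac{81}{25} - 45138 = - \frac{1128369}{25}$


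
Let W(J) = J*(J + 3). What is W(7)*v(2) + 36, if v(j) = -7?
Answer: -454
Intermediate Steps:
W(J) = J*(3 + J)
W(7)*v(2) + 36 = (7*(3 + 7))*(-7) + 36 = (7*10)*(-7) + 36 = 70*(-7) + 36 = -490 + 36 = -454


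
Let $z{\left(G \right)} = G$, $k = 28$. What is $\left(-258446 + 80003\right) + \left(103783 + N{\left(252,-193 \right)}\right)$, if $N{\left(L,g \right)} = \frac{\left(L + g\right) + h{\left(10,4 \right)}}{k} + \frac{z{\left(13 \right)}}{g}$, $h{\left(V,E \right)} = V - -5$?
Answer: $- \frac{201724361}{2702} \approx -74657.0$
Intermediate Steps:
$h{\left(V,E \right)} = 5 + V$ ($h{\left(V,E \right)} = V + 5 = 5 + V$)
$N{\left(L,g \right)} = \frac{15}{28} + \frac{13}{g} + \frac{L}{28} + \frac{g}{28}$ ($N{\left(L,g \right)} = \frac{\left(L + g\right) + \left(5 + 10\right)}{28} + \frac{13}{g} = \left(\left(L + g\right) + 15\right) \frac{1}{28} + \frac{13}{g} = \left(15 + L + g\right) \frac{1}{28} + \frac{13}{g} = \left(\frac{15}{28} + \frac{L}{28} + \frac{g}{28}\right) + \frac{13}{g} = \frac{15}{28} + \frac{13}{g} + \frac{L}{28} + \frac{g}{28}$)
$\left(-258446 + 80003\right) + \left(103783 + N{\left(252,-193 \right)}\right) = \left(-258446 + 80003\right) + \left(103783 + \frac{364 - 193 \left(15 + 252 - 193\right)}{28 \left(-193\right)}\right) = -178443 + \left(103783 + \frac{1}{28} \left(- \frac{1}{193}\right) \left(364 - 14282\right)\right) = -178443 + \left(103783 + \frac{1}{28} \left(- \frac{1}{193}\right) \left(-13918\right)\right) = -178443 + \left(103783 + \frac{6959}{2702}\right) = -178443 + \frac{280428625}{2702} = - \frac{201724361}{2702}$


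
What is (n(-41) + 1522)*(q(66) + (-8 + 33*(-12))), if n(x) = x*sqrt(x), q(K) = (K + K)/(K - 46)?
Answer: -3024214/5 + 81467*I*sqrt(41)/5 ≈ -6.0484e+5 + 1.0433e+5*I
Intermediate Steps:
q(K) = 2*K/(-46 + K) (q(K) = (2*K)/(-46 + K) = 2*K/(-46 + K))
n(x) = x**(3/2)
(n(-41) + 1522)*(q(66) + (-8 + 33*(-12))) = ((-41)**(3/2) + 1522)*(2*66/(-46 + 66) + (-8 + 33*(-12))) = (-41*I*sqrt(41) + 1522)*(2*66/20 + (-8 - 396)) = (1522 - 41*I*sqrt(41))*(2*66*(1/20) - 404) = (1522 - 41*I*sqrt(41))*(33/5 - 404) = (1522 - 41*I*sqrt(41))*(-1987/5) = -3024214/5 + 81467*I*sqrt(41)/5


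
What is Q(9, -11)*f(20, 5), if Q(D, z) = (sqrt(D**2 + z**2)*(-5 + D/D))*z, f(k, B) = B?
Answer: 220*sqrt(202) ≈ 3126.8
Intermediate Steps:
Q(D, z) = -4*z*sqrt(D**2 + z**2) (Q(D, z) = (sqrt(D**2 + z**2)*(-5 + 1))*z = (sqrt(D**2 + z**2)*(-4))*z = (-4*sqrt(D**2 + z**2))*z = -4*z*sqrt(D**2 + z**2))
Q(9, -11)*f(20, 5) = -4*(-11)*sqrt(9**2 + (-11)**2)*5 = -4*(-11)*sqrt(81 + 121)*5 = -4*(-11)*sqrt(202)*5 = (44*sqrt(202))*5 = 220*sqrt(202)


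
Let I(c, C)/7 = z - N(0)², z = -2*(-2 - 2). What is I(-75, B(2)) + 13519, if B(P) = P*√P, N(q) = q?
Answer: 13575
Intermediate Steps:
B(P) = P^(3/2)
z = 8 (z = -2*(-4) = 8)
I(c, C) = 56 (I(c, C) = 7*(8 - 1*0²) = 7*(8 - 1*0) = 7*(8 + 0) = 7*8 = 56)
I(-75, B(2)) + 13519 = 56 + 13519 = 13575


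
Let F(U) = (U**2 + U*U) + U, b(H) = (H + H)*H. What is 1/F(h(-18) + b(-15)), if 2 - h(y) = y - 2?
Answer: 1/446040 ≈ 2.2420e-6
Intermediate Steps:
h(y) = 4 - y (h(y) = 2 - (y - 2) = 2 - (-2 + y) = 2 + (2 - y) = 4 - y)
b(H) = 2*H**2 (b(H) = (2*H)*H = 2*H**2)
F(U) = U + 2*U**2 (F(U) = (U**2 + U**2) + U = 2*U**2 + U = U + 2*U**2)
1/F(h(-18) + b(-15)) = 1/(((4 - 1*(-18)) + 2*(-15)**2)*(1 + 2*((4 - 1*(-18)) + 2*(-15)**2))) = 1/(((4 + 18) + 2*225)*(1 + 2*((4 + 18) + 2*225))) = 1/((22 + 450)*(1 + 2*(22 + 450))) = 1/(472*(1 + 2*472)) = 1/(472*(1 + 944)) = 1/(472*945) = 1/446040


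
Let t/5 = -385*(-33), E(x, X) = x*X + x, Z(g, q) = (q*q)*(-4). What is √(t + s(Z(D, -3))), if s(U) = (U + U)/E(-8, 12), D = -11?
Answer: √10735842/13 ≈ 252.04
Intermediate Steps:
Z(g, q) = -4*q² (Z(g, q) = q²*(-4) = -4*q²)
E(x, X) = x + X*x (E(x, X) = X*x + x = x + X*x)
s(U) = -U/52 (s(U) = (U + U)/((-8*(1 + 12))) = (2*U)/((-8*13)) = (2*U)/(-104) = (2*U)*(-1/104) = -U/52)
t = 63525 (t = 5*(-385*(-33)) = 5*12705 = 63525)
√(t + s(Z(D, -3))) = √(63525 - (-1)*(-3)²/13) = √(63525 - (-1)*9/13) = √(63525 - 1/52*(-36)) = √(63525 + 9/13) = √(825834/13) = √10735842/13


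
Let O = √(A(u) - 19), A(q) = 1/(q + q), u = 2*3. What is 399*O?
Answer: 133*I*√681/2 ≈ 1735.4*I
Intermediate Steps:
u = 6
A(q) = 1/(2*q)
O = I*√681/6 (O = √((½)/6 - 19) = √((½)*(⅙) - 19) = √(1/12 - 19) = √(-227/12) = I*√681/6 ≈ 4.3493*I)
399*O = 399*(I*√681/6) = 133*I*√681/2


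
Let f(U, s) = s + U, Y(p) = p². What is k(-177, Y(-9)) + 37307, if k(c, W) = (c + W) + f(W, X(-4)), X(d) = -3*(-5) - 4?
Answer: 37303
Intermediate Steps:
X(d) = 11 (X(d) = 15 - 4 = 11)
f(U, s) = U + s
k(c, W) = 11 + c + 2*W (k(c, W) = (c + W) + (W + 11) = (W + c) + (11 + W) = 11 + c + 2*W)
k(-177, Y(-9)) + 37307 = (11 - 177 + 2*(-9)²) + 37307 = (11 - 177 + 2*81) + 37307 = (11 - 177 + 162) + 37307 = -4 + 37307 = 37303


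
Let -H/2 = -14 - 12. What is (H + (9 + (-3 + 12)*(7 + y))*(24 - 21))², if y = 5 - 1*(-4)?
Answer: 261121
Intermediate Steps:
y = 9 (y = 5 + 4 = 9)
H = 52 (H = -2*(-14 - 12) = -2*(-26) = 52)
(H + (9 + (-3 + 12)*(7 + y))*(24 - 21))² = (52 + (9 + (-3 + 12)*(7 + 9))*(24 - 21))² = (52 + (9 + 9*16)*3)² = (52 + (9 + 144)*3)² = (52 + 153*3)² = (52 + 459)² = 511² = 261121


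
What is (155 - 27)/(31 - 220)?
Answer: -128/189 ≈ -0.67725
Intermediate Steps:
(155 - 27)/(31 - 220) = 128/(-189) = 128*(-1/189) = -128/189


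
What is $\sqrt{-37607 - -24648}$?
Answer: $i \sqrt{12959} \approx 113.84 i$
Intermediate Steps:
$\sqrt{-37607 - -24648} = \sqrt{-37607 + 24648} = \sqrt{-12959} = i \sqrt{12959}$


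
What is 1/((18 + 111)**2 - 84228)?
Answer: -1/67587 ≈ -1.4796e-5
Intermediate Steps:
1/((18 + 111)**2 - 84228) = 1/(129**2 - 84228) = 1/(16641 - 84228) = 1/(-67587) = -1/67587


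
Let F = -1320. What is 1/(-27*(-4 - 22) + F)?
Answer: -1/618 ≈ -0.0016181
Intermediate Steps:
1/(-27*(-4 - 22) + F) = 1/(-27*(-4 - 22) - 1320) = 1/(-27*(-26) - 1320) = 1/(702 - 1320) = 1/(-618) = -1/618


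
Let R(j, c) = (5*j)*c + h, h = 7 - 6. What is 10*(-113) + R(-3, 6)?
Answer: -1219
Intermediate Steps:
h = 1
R(j, c) = 1 + 5*c*j (R(j, c) = (5*j)*c + 1 = 5*c*j + 1 = 1 + 5*c*j)
10*(-113) + R(-3, 6) = 10*(-113) + (1 + 5*6*(-3)) = -1130 + (1 - 90) = -1130 - 89 = -1219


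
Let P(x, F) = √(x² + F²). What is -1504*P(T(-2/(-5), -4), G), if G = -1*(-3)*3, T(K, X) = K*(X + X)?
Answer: -1504*√2281/5 ≈ -14366.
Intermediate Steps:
T(K, X) = 2*K*X (T(K, X) = K*(2*X) = 2*K*X)
G = 9 (G = 3*3 = 9)
P(x, F) = √(F² + x²)
-1504*P(T(-2/(-5), -4), G) = -1504*√(9² + (2*(-2/(-5))*(-4))²) = -1504*√(81 + (2*(-2*(-⅕))*(-4))²) = -1504*√(81 + (2*(⅖)*(-4))²) = -1504*√(81 + (-16/5)²) = -1504*√(81 + 256/25) = -1504*√2281/5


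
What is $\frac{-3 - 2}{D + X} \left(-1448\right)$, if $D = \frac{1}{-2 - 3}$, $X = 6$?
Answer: $\frac{36200}{29} \approx 1248.3$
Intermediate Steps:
$D = - \frac{1}{5}$ ($D = \frac{1}{-5} = - \frac{1}{5} \approx -0.2$)
$\frac{-3 - 2}{D + X} \left(-1448\right) = \frac{-3 - 2}{- \frac{1}{5} + 6} \left(-1448\right) = - \frac{5}{\frac{29}{5}} \left(-1448\right) = \left(-5\right) \frac{5}{29} \left(-1448\right) = \left(- \frac{25}{29}\right) \left(-1448\right) = \frac{36200}{29}$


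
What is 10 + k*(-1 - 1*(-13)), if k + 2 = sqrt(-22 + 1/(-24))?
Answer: -14 + 23*I*sqrt(6) ≈ -14.0 + 56.338*I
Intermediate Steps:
k = -2 + 23*I*sqrt(6)/12 (k = -2 + sqrt(-22 + 1/(-24)) = -2 + sqrt(-22 - 1/24) = -2 + sqrt(-529/24) = -2 + 23*I*sqrt(6)/12 ≈ -2.0 + 4.6949*I)
10 + k*(-1 - 1*(-13)) = 10 + (-2 + 23*I*sqrt(6)/12)*(-1 - 1*(-13)) = 10 + (-2 + 23*I*sqrt(6)/12)*(-1 + 13) = 10 + (-2 + 23*I*sqrt(6)/12)*12 = 10 + (-24 + 23*I*sqrt(6)) = -14 + 23*I*sqrt(6)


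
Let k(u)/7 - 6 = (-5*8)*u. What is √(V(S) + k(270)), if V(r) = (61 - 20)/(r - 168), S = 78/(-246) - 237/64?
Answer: I*√15394598700844342/451381 ≈ 274.88*I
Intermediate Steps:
k(u) = 42 - 280*u (k(u) = 42 + 7*((-5*8)*u) = 42 + 7*(-40*u) = 42 - 280*u)
S = -10549/2624 (S = 78*(-1/246) - 237*1/64 = -13/41 - 237/64 = -10549/2624 ≈ -4.0202)
V(r) = 41/(-168 + r)
√(V(S) + k(270)) = √(41/(-168 - 10549/2624) + (42 - 280*270)) = √(41/(-451381/2624) + (42 - 75600)) = √(41*(-2624/451381) - 75558) = √(-107584/451381 - 75558) = √(-34105553182/451381) = I*√15394598700844342/451381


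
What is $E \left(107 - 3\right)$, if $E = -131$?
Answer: $-13624$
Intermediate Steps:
$E \left(107 - 3\right) = - 131 \left(107 - 3\right) = \left(-131\right) 104 = -13624$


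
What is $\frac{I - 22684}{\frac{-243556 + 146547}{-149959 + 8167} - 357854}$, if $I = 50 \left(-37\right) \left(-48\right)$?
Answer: $- \frac{9374719872}{50740737359} \approx -0.18476$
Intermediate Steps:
$I = 88800$ ($I = \left(-1850\right) \left(-48\right) = 88800$)
$\frac{I - 22684}{\frac{-243556 + 146547}{-149959 + 8167} - 357854} = \frac{88800 - 22684}{\frac{-243556 + 146547}{-149959 + 8167} - 357854} = \frac{66116}{- \frac{97009}{-141792} - 357854} = \frac{66116}{\left(-97009\right) \left(- \frac{1}{141792}\right) - 357854} = \frac{66116}{\frac{97009}{141792} - 357854} = \frac{66116}{- \frac{50740737359}{141792}} = 66116 \left(- \frac{141792}{50740737359}\right) = - \frac{9374719872}{50740737359}$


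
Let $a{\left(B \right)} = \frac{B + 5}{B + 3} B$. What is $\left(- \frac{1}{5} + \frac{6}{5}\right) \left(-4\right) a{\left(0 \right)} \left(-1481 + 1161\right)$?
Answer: $0$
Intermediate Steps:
$a{\left(B \right)} = \frac{B \left(5 + B\right)}{3 + B}$ ($a{\left(B \right)} = \frac{5 + B}{3 + B} B = \frac{B \left(5 + B\right)}{3 + B}$)
$\left(- \frac{1}{5} + \frac{6}{5}\right) \left(-4\right) a{\left(0 \right)} \left(-1481 + 1161\right) = \left(- \frac{1}{5} + \frac{6}{5}\right) \left(-4\right) \frac{0 \left(5 + 0\right)}{3 + 0} \left(-1481 + 1161\right) = \left(\left(-1\right) \frac{1}{5} + 6 \cdot \frac{1}{5}\right) \left(-4\right) 0 \cdot \frac{1}{3} \cdot 5 \left(-320\right) = \left(- \frac{1}{5} + \frac{6}{5}\right) \left(-4\right) 0 \cdot \frac{1}{3} \cdot 5 \left(-320\right) = 1 \left(-4\right) 0 \left(-320\right) = \left(-4\right) 0 \left(-320\right) = 0 \left(-320\right) = 0$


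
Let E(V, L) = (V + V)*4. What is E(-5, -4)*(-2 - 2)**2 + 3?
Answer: -637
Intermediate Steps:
E(V, L) = 8*V (E(V, L) = (2*V)*4 = 8*V)
E(-5, -4)*(-2 - 2)**2 + 3 = (8*(-5))*(-2 - 2)**2 + 3 = -40*(-4)**2 + 3 = -40*16 + 3 = -640 + 3 = -637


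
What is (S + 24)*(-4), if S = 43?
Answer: -268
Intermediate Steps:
(S + 24)*(-4) = (43 + 24)*(-4) = 67*(-4) = -268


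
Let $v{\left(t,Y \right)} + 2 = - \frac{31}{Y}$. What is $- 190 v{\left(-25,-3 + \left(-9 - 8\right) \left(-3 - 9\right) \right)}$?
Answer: $\frac{82270}{201} \approx 409.3$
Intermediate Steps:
$v{\left(t,Y \right)} = -2 - \frac{31}{Y}$
$- 190 v{\left(-25,-3 + \left(-9 - 8\right) \left(-3 - 9\right) \right)} = - 190 \left(-2 - \frac{31}{-3 + \left(-9 - 8\right) \left(-3 - 9\right)}\right) = - 190 \left(-2 - \frac{31}{-3 - -204}\right) = - 190 \left(-2 - \frac{31}{-3 + 204}\right) = - 190 \left(-2 - \frac{31}{201}\right) = \left(-190\right) \left(- \frac{433}{201}\right) = \frac{82270}{201}$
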